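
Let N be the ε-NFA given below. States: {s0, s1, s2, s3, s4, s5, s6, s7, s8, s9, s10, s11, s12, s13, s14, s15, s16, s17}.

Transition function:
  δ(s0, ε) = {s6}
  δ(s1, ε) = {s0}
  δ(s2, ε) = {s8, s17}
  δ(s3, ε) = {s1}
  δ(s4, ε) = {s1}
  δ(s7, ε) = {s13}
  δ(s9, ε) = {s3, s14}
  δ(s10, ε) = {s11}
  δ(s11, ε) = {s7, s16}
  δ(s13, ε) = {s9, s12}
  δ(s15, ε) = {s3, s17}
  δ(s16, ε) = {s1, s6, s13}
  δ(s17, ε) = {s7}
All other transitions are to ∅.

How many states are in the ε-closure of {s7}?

Start with {s7}.
From s7 via ε: add s13.
From s13 via ε: add s9, s12.
From s9 via ε: add s3, s14.
From s3 via ε: add s1.
From s1 via ε: add s0.
From s0 via ε: add s6.
ε-closure = {s0, s1, s3, s6, s7, s9, s12, s13, s14}, which has 9 states.

9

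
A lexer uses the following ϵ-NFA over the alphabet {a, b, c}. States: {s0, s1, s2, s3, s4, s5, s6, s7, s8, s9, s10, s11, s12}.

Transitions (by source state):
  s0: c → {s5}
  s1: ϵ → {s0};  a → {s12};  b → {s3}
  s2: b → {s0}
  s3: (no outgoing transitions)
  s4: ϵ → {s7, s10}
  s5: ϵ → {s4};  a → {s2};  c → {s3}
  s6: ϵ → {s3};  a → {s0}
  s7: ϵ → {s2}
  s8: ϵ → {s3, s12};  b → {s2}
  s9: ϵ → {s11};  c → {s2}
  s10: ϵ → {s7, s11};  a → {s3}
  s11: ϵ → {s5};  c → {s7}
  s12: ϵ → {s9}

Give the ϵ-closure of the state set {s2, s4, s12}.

Start with {s2, s4, s12}.
From s4 via ϵ: add s7, s10.
From s12 via ϵ: add s9.
From s9 via ϵ: add s11.
From s11 via ϵ: add s5.
No new states can be added; the closed set is {s2, s4, s5, s7, s9, s10, s11, s12}.

{s2, s4, s5, s7, s9, s10, s11, s12}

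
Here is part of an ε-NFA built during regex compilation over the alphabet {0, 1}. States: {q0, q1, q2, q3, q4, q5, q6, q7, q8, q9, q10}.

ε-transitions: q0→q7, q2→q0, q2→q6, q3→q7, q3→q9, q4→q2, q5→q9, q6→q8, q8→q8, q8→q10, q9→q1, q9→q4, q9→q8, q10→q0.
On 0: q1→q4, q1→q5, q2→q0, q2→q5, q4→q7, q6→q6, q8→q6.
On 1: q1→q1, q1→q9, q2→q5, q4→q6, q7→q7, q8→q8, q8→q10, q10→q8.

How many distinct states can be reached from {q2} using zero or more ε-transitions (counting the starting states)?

6

Start with {q2}.
From q2 via ε: add q0, q6.
From q0 via ε: add q7.
From q6 via ε: add q8.
From q8 via ε: add q10.
ε-closure = {q0, q2, q6, q7, q8, q10}, which has 6 states.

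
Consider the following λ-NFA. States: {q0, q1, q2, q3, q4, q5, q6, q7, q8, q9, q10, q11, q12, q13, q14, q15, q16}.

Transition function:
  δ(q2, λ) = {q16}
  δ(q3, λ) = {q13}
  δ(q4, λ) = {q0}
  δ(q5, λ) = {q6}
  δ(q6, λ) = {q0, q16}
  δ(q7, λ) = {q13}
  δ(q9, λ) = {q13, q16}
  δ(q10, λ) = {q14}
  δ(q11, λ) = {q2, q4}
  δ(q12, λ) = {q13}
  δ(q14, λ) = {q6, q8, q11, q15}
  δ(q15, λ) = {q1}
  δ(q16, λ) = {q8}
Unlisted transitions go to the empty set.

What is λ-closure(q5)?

Start with {q5}.
From q5 via λ: add q6.
From q6 via λ: add q0, q16.
From q16 via λ: add q8.
No new states can be added; the closed set is {q0, q5, q6, q8, q16}.

{q0, q5, q6, q8, q16}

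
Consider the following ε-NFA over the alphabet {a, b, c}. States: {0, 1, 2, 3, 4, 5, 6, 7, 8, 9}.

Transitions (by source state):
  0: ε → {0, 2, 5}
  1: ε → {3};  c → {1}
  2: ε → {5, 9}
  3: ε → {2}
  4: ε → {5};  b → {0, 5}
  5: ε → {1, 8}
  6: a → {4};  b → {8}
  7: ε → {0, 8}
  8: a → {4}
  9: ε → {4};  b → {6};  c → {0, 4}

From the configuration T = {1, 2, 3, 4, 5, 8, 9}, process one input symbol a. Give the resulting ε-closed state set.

{1, 2, 3, 4, 5, 8, 9}

8 on a → {4}.
No a-transition from 1, 2, 3, 4, 5, 9.
Union after reading a: {4}.
Now take the ε-closure:
From 4 via ε: add 5.
From 5 via ε: add 1, 8.
From 1 via ε: add 3.
From 3 via ε: add 2.
From 2 via ε: add 9.
No new states can be added; the closed set is {1, 2, 3, 4, 5, 8, 9}.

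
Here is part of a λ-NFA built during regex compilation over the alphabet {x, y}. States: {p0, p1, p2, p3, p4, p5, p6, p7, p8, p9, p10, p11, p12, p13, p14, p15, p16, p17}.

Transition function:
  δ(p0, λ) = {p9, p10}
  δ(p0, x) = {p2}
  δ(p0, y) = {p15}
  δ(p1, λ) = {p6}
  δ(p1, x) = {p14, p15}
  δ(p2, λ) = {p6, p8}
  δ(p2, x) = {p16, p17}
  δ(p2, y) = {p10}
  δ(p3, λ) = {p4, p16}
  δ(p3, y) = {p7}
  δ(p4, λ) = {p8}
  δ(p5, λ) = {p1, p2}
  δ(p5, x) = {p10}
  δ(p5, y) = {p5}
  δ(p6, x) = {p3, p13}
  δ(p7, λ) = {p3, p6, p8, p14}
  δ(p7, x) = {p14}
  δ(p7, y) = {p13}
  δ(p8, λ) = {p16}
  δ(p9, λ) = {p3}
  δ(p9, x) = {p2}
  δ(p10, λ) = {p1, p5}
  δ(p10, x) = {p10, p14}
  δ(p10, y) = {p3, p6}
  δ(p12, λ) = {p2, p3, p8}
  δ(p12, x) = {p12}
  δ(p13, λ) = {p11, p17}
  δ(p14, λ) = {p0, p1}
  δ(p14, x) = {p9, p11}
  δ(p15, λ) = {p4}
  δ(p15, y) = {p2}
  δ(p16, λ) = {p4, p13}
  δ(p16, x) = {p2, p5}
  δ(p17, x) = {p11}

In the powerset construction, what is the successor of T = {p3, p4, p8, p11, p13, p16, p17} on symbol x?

p16 on x → {p2, p5}.
p17 on x → {p11}.
No x-transition from p3, p4, p8, p11, p13.
Union after reading x: {p2, p5, p11}.
Now take the λ-closure:
From p2 via λ: add p6, p8.
From p5 via λ: add p1.
From p8 via λ: add p16.
From p16 via λ: add p4, p13.
From p13 via λ: add p17.
No new states can be added; the closed set is {p1, p2, p4, p5, p6, p8, p11, p13, p16, p17}.

{p1, p2, p4, p5, p6, p8, p11, p13, p16, p17}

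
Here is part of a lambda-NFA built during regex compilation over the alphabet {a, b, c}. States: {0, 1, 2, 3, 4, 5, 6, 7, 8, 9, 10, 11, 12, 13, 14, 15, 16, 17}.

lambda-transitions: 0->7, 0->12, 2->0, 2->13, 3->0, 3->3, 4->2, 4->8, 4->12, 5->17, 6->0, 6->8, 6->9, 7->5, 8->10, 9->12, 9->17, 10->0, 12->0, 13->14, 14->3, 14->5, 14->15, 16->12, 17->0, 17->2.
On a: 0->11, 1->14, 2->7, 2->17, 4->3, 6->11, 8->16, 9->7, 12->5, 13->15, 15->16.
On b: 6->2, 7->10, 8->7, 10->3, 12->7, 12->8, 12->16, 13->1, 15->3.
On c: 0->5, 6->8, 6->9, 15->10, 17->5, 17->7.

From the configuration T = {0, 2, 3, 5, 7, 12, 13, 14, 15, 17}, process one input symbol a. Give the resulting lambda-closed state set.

{0, 2, 3, 5, 7, 11, 12, 13, 14, 15, 16, 17}

0 on a → {11}.
2 on a → {7, 17}.
12 on a → {5}.
13 on a → {15}.
15 on a → {16}.
No a-transition from 3, 5, 7, 14, 17.
Union after reading a: {5, 7, 11, 15, 16, 17}.
Now take the lambda-closure:
From 16 via lambda: add 12.
From 17 via lambda: add 0, 2.
From 2 via lambda: add 13.
From 13 via lambda: add 14.
From 14 via lambda: add 3.
No new states can be added; the closed set is {0, 2, 3, 5, 7, 11, 12, 13, 14, 15, 16, 17}.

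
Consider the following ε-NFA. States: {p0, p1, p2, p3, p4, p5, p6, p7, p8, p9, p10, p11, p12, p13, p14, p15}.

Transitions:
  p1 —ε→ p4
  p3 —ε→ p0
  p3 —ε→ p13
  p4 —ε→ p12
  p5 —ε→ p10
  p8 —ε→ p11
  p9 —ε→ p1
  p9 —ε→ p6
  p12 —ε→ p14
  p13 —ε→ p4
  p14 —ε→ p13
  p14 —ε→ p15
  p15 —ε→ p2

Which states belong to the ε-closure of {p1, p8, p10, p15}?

Start with {p1, p8, p10, p15}.
From p1 via ε: add p4.
From p8 via ε: add p11.
From p15 via ε: add p2.
From p4 via ε: add p12.
From p12 via ε: add p14.
From p14 via ε: add p13.
No new states can be added; the closed set is {p1, p2, p4, p8, p10, p11, p12, p13, p14, p15}.

{p1, p2, p4, p8, p10, p11, p12, p13, p14, p15}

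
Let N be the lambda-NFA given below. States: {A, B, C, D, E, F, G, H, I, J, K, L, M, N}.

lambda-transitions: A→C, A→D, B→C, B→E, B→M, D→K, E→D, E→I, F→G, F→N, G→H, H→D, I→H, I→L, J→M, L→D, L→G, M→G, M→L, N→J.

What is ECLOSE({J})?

{D, G, H, J, K, L, M}

Start with {J}.
From J via lambda: add M.
From M via lambda: add G, L.
From G via lambda: add H.
From L via lambda: add D.
From D via lambda: add K.
No new states can be added; the closed set is {D, G, H, J, K, L, M}.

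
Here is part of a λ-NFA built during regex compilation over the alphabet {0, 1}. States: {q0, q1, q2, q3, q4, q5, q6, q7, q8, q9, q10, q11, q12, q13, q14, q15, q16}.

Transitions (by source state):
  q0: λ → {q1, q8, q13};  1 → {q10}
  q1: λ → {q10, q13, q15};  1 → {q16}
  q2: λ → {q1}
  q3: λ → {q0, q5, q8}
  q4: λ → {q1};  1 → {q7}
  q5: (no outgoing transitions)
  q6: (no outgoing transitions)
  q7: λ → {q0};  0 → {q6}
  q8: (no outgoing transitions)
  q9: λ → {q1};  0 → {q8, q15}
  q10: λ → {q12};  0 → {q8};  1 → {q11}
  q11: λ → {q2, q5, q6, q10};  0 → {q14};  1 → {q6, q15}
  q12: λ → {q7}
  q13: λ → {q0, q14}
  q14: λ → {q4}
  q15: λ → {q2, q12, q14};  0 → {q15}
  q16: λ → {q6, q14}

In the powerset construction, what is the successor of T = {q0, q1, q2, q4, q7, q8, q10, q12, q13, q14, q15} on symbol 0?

q7 on 0 → {q6}.
q10 on 0 → {q8}.
q15 on 0 → {q15}.
No 0-transition from q0, q1, q2, q4, q8, q12, q13, q14.
Union after reading 0: {q6, q8, q15}.
Now take the λ-closure:
From q15 via λ: add q2, q12, q14.
From q2 via λ: add q1.
From q12 via λ: add q7.
From q14 via λ: add q4.
From q1 via λ: add q10, q13.
From q7 via λ: add q0.
No new states can be added; the closed set is {q0, q1, q2, q4, q6, q7, q8, q10, q12, q13, q14, q15}.

{q0, q1, q2, q4, q6, q7, q8, q10, q12, q13, q14, q15}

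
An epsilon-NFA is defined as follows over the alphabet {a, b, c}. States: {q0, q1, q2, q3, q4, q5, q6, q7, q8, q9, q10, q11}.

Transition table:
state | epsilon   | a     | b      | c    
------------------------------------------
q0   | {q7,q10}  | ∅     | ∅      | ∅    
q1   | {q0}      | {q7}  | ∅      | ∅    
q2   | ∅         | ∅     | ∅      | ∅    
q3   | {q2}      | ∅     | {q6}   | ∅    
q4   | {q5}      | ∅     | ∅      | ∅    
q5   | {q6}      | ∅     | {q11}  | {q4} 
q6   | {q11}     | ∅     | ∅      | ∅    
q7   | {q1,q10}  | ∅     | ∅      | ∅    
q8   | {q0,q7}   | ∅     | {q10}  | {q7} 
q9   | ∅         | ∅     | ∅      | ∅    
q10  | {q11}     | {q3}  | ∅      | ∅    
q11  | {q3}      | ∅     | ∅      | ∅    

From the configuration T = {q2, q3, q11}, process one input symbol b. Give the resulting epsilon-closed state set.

q3 on b → {q6}.
No b-transition from q2, q11.
Union after reading b: {q6}.
Now take the epsilon-closure:
From q6 via epsilon: add q11.
From q11 via epsilon: add q3.
From q3 via epsilon: add q2.
No new states can be added; the closed set is {q2, q3, q6, q11}.

{q2, q3, q6, q11}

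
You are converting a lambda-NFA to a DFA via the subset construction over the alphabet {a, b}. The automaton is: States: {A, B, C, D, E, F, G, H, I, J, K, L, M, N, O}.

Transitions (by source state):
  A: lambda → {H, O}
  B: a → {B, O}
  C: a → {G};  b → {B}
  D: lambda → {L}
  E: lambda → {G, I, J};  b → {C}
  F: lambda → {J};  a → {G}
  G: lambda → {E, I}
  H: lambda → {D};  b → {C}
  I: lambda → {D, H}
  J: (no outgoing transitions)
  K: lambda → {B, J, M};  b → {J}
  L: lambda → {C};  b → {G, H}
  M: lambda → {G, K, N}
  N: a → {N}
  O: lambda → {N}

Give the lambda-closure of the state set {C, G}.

{C, D, E, G, H, I, J, L}

Start with {C, G}.
From G via lambda: add E, I.
From E via lambda: add J.
From I via lambda: add D, H.
From D via lambda: add L.
No new states can be added; the closed set is {C, D, E, G, H, I, J, L}.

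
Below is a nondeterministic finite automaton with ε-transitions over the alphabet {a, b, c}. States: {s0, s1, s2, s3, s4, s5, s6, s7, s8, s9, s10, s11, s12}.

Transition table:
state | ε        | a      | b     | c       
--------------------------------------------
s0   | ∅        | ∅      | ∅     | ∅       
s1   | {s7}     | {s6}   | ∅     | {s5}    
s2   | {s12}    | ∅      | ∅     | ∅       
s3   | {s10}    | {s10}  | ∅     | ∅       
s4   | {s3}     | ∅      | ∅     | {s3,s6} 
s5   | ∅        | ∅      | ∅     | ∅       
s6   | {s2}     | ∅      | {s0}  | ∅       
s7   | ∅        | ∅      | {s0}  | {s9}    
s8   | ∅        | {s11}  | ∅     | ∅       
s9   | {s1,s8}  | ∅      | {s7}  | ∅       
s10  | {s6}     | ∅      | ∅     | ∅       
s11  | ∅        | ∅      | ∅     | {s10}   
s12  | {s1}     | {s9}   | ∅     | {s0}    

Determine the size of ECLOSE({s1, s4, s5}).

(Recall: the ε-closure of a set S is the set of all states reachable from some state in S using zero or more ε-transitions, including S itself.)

Start with {s1, s4, s5}.
From s1 via ε: add s7.
From s4 via ε: add s3.
From s3 via ε: add s10.
From s10 via ε: add s6.
From s6 via ε: add s2.
From s2 via ε: add s12.
ε-closure = {s1, s2, s3, s4, s5, s6, s7, s10, s12}, which has 9 states.

9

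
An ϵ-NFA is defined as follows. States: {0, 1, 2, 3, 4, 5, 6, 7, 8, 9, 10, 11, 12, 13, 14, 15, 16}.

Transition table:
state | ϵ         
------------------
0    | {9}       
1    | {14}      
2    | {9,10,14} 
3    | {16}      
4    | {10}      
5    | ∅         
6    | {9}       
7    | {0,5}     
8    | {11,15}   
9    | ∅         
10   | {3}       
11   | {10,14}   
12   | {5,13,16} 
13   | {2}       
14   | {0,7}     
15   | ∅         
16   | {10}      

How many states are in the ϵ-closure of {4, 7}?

8

Start with {4, 7}.
From 4 via ϵ: add 10.
From 7 via ϵ: add 0, 5.
From 0 via ϵ: add 9.
From 10 via ϵ: add 3.
From 3 via ϵ: add 16.
ϵ-closure = {0, 3, 4, 5, 7, 9, 10, 16}, which has 8 states.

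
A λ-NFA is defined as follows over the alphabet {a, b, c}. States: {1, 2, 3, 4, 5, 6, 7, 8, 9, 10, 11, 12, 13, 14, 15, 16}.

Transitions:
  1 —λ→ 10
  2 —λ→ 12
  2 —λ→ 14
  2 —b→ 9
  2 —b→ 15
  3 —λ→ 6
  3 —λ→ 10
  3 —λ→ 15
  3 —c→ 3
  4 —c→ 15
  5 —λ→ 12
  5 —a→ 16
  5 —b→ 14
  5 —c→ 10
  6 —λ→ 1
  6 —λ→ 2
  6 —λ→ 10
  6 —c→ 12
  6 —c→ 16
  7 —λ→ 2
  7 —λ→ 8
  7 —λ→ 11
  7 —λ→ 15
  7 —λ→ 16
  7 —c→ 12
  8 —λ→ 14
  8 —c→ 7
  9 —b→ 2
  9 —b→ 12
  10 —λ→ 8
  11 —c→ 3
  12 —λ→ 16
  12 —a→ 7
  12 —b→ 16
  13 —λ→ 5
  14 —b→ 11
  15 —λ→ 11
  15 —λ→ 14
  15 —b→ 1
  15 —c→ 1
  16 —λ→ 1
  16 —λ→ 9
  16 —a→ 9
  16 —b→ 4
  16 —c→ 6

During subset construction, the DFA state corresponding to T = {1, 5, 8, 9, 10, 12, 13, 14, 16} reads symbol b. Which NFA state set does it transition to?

5 on b → {14}.
9 on b → {2, 12}.
12 on b → {16}.
14 on b → {11}.
16 on b → {4}.
No b-transition from 1, 8, 10, 13.
Union after reading b: {2, 4, 11, 12, 14, 16}.
Now take the λ-closure:
From 16 via λ: add 1, 9.
From 1 via λ: add 10.
From 10 via λ: add 8.
No new states can be added; the closed set is {1, 2, 4, 8, 9, 10, 11, 12, 14, 16}.

{1, 2, 4, 8, 9, 10, 11, 12, 14, 16}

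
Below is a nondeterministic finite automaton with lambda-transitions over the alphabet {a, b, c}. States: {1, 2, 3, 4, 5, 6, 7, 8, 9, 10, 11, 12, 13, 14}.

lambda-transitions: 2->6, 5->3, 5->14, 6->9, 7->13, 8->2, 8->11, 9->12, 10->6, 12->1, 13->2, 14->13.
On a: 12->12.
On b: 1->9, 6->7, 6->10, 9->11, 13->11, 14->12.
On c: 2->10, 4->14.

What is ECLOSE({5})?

{1, 2, 3, 5, 6, 9, 12, 13, 14}

Start with {5}.
From 5 via lambda: add 3, 14.
From 14 via lambda: add 13.
From 13 via lambda: add 2.
From 2 via lambda: add 6.
From 6 via lambda: add 9.
From 9 via lambda: add 12.
From 12 via lambda: add 1.
No new states can be added; the closed set is {1, 2, 3, 5, 6, 9, 12, 13, 14}.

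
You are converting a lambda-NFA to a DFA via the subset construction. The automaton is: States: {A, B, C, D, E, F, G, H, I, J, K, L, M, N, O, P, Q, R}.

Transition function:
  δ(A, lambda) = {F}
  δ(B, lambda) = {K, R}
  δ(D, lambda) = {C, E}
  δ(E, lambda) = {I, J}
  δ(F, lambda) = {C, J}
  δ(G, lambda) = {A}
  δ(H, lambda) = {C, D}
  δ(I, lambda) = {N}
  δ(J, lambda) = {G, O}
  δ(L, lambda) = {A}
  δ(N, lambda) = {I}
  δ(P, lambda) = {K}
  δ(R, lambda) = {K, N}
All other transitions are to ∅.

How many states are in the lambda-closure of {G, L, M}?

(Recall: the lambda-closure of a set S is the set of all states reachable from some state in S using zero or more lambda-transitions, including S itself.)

Start with {G, L, M}.
From G via lambda: add A.
From A via lambda: add F.
From F via lambda: add C, J.
From J via lambda: add O.
lambda-closure = {A, C, F, G, J, L, M, O}, which has 8 states.

8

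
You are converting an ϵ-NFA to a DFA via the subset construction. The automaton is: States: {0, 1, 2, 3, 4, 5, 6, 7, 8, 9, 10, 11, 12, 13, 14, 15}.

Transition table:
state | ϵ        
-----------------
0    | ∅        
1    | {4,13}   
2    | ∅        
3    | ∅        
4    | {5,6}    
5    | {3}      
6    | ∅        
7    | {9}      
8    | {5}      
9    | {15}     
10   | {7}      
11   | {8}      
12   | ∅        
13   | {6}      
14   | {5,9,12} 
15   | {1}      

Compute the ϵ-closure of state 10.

Start with {10}.
From 10 via ϵ: add 7.
From 7 via ϵ: add 9.
From 9 via ϵ: add 15.
From 15 via ϵ: add 1.
From 1 via ϵ: add 4, 13.
From 4 via ϵ: add 5, 6.
From 5 via ϵ: add 3.
No new states can be added; the closed set is {1, 3, 4, 5, 6, 7, 9, 10, 13, 15}.

{1, 3, 4, 5, 6, 7, 9, 10, 13, 15}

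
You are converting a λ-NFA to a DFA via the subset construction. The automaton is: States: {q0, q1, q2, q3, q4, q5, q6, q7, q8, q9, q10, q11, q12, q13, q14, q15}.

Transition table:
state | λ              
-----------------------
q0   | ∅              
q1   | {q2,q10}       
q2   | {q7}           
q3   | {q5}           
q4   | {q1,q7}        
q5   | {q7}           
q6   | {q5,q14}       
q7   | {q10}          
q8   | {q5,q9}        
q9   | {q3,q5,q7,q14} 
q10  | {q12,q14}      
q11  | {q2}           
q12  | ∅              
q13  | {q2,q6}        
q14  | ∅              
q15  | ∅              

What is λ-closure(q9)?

{q3, q5, q7, q9, q10, q12, q14}

Start with {q9}.
From q9 via λ: add q3, q5, q7, q14.
From q7 via λ: add q10.
From q10 via λ: add q12.
No new states can be added; the closed set is {q3, q5, q7, q9, q10, q12, q14}.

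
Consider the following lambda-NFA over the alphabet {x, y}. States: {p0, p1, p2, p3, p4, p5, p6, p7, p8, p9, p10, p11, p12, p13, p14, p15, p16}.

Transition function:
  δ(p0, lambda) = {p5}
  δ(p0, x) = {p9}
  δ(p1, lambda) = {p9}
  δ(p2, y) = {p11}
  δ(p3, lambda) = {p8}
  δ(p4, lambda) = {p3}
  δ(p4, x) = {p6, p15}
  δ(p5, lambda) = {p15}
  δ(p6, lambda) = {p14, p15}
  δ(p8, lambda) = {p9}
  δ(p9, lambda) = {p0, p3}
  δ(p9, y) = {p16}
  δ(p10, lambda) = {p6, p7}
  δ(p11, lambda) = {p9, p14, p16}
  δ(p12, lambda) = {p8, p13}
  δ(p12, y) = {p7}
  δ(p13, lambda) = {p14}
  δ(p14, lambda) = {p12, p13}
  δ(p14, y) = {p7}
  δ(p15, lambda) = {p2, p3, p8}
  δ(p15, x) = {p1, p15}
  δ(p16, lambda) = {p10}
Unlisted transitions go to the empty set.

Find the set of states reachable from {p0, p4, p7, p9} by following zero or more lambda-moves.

Start with {p0, p4, p7, p9}.
From p0 via lambda: add p5.
From p4 via lambda: add p3.
From p3 via lambda: add p8.
From p5 via lambda: add p15.
From p15 via lambda: add p2.
No new states can be added; the closed set is {p0, p2, p3, p4, p5, p7, p8, p9, p15}.

{p0, p2, p3, p4, p5, p7, p8, p9, p15}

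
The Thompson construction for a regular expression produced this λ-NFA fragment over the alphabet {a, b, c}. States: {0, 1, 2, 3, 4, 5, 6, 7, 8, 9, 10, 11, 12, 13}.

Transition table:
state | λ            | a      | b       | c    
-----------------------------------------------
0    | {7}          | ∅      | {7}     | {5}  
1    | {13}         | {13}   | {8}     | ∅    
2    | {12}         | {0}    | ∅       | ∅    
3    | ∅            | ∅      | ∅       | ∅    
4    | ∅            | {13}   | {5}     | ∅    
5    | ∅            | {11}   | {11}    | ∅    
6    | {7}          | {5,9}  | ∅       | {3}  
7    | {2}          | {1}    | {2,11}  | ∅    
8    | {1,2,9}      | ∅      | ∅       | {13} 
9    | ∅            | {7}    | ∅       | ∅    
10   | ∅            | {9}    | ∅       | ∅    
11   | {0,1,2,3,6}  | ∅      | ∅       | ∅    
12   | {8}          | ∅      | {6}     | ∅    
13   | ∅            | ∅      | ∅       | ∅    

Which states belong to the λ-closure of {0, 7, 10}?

Start with {0, 7, 10}.
From 7 via λ: add 2.
From 2 via λ: add 12.
From 12 via λ: add 8.
From 8 via λ: add 1, 9.
From 1 via λ: add 13.
No new states can be added; the closed set is {0, 1, 2, 7, 8, 9, 10, 12, 13}.

{0, 1, 2, 7, 8, 9, 10, 12, 13}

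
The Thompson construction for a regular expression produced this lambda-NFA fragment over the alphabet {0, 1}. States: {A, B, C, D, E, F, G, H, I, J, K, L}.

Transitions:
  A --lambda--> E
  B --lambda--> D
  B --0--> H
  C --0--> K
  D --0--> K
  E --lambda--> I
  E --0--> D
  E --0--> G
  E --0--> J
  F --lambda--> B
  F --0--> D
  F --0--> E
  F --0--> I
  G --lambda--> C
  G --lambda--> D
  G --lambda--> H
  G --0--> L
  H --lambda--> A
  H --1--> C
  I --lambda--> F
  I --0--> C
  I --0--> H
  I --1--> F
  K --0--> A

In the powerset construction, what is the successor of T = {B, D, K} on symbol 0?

{A, B, D, E, F, H, I, K}

B on 0 → {H}.
D on 0 → {K}.
K on 0 → {A}.
Union after reading 0: {A, H, K}.
Now take the lambda-closure:
From A via lambda: add E.
From E via lambda: add I.
From I via lambda: add F.
From F via lambda: add B.
From B via lambda: add D.
No new states can be added; the closed set is {A, B, D, E, F, H, I, K}.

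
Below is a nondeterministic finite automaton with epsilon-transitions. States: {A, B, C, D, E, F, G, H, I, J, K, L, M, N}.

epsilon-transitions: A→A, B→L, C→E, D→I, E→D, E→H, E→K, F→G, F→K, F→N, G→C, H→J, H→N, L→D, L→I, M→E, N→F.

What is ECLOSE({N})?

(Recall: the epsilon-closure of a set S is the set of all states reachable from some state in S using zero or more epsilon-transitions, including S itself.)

{C, D, E, F, G, H, I, J, K, N}

Start with {N}.
From N via epsilon: add F.
From F via epsilon: add G, K.
From G via epsilon: add C.
From C via epsilon: add E.
From E via epsilon: add D, H.
From D via epsilon: add I.
From H via epsilon: add J.
No new states can be added; the closed set is {C, D, E, F, G, H, I, J, K, N}.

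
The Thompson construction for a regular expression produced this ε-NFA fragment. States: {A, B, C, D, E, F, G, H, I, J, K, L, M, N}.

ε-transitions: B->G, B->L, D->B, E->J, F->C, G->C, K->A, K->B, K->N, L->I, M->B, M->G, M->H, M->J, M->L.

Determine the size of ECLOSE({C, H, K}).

Start with {C, H, K}.
From K via ε: add A, B, N.
From B via ε: add G, L.
From L via ε: add I.
ε-closure = {A, B, C, G, H, I, K, L, N}, which has 9 states.

9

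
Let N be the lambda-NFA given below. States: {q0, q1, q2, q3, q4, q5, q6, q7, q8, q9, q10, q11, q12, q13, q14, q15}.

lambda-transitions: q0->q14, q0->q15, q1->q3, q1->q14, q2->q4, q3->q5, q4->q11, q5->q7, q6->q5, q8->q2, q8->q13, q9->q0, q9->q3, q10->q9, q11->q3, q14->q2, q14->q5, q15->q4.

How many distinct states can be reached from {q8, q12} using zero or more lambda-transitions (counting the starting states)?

9

Start with {q8, q12}.
From q8 via lambda: add q2, q13.
From q2 via lambda: add q4.
From q4 via lambda: add q11.
From q11 via lambda: add q3.
From q3 via lambda: add q5.
From q5 via lambda: add q7.
lambda-closure = {q2, q3, q4, q5, q7, q8, q11, q12, q13}, which has 9 states.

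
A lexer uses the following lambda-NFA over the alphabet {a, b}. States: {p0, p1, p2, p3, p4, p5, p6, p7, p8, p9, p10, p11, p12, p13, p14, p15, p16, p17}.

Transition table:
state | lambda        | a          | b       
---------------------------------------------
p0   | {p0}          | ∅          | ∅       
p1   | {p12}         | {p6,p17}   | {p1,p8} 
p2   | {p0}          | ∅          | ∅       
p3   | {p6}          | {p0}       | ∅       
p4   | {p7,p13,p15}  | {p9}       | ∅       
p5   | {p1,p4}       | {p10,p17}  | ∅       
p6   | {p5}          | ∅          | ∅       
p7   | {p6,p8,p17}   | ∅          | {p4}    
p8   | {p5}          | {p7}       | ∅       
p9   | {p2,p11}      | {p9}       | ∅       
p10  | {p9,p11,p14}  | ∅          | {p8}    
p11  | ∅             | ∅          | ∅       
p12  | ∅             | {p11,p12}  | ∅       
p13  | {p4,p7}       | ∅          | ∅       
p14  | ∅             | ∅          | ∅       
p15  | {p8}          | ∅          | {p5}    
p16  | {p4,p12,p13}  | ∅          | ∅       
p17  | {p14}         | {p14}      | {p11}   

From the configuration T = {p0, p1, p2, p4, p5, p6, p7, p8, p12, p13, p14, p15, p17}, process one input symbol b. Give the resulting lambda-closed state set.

{p1, p4, p5, p6, p7, p8, p11, p12, p13, p14, p15, p17}

p1 on b → {p1, p8}.
p7 on b → {p4}.
p15 on b → {p5}.
p17 on b → {p11}.
No b-transition from p0, p2, p4, p5, p6, p8, p12, p13, p14.
Union after reading b: {p1, p4, p5, p8, p11}.
Now take the lambda-closure:
From p1 via lambda: add p12.
From p4 via lambda: add p7, p13, p15.
From p7 via lambda: add p6, p17.
From p17 via lambda: add p14.
No new states can be added; the closed set is {p1, p4, p5, p6, p7, p8, p11, p12, p13, p14, p15, p17}.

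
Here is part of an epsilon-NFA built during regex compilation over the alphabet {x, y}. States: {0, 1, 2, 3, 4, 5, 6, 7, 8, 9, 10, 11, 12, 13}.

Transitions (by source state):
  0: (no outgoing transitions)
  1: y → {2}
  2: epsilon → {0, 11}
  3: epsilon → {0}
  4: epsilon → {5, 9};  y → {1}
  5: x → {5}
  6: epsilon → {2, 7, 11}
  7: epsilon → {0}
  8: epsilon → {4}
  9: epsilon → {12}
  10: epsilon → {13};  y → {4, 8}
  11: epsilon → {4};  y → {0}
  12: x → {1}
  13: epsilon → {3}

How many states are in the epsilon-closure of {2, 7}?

8

Start with {2, 7}.
From 2 via epsilon: add 0, 11.
From 11 via epsilon: add 4.
From 4 via epsilon: add 5, 9.
From 9 via epsilon: add 12.
epsilon-closure = {0, 2, 4, 5, 7, 9, 11, 12}, which has 8 states.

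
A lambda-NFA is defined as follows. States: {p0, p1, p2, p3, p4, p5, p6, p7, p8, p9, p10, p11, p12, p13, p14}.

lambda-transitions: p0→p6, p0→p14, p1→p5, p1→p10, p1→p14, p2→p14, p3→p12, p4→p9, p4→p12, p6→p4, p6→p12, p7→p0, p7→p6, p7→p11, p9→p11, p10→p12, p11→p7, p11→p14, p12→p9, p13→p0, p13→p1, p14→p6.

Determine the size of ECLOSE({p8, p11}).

Start with {p8, p11}.
From p11 via lambda: add p7, p14.
From p7 via lambda: add p0, p6.
From p6 via lambda: add p4, p12.
From p4 via lambda: add p9.
lambda-closure = {p0, p4, p6, p7, p8, p9, p11, p12, p14}, which has 9 states.

9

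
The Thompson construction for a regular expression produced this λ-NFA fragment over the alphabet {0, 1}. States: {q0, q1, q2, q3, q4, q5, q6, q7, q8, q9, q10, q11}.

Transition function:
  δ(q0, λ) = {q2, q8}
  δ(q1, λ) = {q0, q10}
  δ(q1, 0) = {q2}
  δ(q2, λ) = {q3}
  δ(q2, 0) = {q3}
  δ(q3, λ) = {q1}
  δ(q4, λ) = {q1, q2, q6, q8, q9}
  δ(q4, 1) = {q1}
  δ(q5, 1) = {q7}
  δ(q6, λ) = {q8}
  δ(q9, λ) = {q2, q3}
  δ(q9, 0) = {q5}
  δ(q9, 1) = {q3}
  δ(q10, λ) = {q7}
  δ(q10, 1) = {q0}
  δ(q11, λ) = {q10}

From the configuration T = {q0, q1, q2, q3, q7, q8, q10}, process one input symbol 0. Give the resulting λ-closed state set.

{q0, q1, q2, q3, q7, q8, q10}

q1 on 0 → {q2}.
q2 on 0 → {q3}.
No 0-transition from q0, q3, q7, q8, q10.
Union after reading 0: {q2, q3}.
Now take the λ-closure:
From q3 via λ: add q1.
From q1 via λ: add q0, q10.
From q0 via λ: add q8.
From q10 via λ: add q7.
No new states can be added; the closed set is {q0, q1, q2, q3, q7, q8, q10}.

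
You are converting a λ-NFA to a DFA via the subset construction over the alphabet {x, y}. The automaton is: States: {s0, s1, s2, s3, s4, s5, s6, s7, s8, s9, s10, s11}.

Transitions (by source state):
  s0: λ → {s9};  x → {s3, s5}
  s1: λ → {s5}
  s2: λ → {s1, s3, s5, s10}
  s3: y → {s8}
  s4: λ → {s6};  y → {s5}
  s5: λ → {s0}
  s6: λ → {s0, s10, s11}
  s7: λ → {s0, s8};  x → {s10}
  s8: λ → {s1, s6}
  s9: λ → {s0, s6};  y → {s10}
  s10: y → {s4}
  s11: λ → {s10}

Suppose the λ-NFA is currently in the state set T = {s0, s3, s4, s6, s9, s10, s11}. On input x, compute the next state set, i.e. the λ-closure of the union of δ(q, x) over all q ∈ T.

s0 on x → {s3, s5}.
No x-transition from s3, s4, s6, s9, s10, s11.
Union after reading x: {s3, s5}.
Now take the λ-closure:
From s5 via λ: add s0.
From s0 via λ: add s9.
From s9 via λ: add s6.
From s6 via λ: add s10, s11.
No new states can be added; the closed set is {s0, s3, s5, s6, s9, s10, s11}.

{s0, s3, s5, s6, s9, s10, s11}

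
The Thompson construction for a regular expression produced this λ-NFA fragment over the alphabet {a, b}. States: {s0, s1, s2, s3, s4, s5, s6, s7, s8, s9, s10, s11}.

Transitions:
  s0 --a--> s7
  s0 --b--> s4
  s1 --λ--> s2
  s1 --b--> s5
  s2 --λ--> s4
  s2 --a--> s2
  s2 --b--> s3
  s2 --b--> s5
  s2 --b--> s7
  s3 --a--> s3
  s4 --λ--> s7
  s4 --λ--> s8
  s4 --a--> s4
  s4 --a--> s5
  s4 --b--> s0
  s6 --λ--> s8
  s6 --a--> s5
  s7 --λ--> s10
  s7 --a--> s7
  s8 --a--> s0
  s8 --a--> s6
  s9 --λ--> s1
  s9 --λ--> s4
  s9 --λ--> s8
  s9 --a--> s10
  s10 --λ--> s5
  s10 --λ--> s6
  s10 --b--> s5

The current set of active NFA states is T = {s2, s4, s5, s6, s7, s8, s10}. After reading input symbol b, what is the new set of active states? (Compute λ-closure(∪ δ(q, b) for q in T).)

s2 on b → {s3, s5, s7}.
s4 on b → {s0}.
s10 on b → {s5}.
No b-transition from s5, s6, s7, s8.
Union after reading b: {s0, s3, s5, s7}.
Now take the λ-closure:
From s7 via λ: add s10.
From s10 via λ: add s6.
From s6 via λ: add s8.
No new states can be added; the closed set is {s0, s3, s5, s6, s7, s8, s10}.

{s0, s3, s5, s6, s7, s8, s10}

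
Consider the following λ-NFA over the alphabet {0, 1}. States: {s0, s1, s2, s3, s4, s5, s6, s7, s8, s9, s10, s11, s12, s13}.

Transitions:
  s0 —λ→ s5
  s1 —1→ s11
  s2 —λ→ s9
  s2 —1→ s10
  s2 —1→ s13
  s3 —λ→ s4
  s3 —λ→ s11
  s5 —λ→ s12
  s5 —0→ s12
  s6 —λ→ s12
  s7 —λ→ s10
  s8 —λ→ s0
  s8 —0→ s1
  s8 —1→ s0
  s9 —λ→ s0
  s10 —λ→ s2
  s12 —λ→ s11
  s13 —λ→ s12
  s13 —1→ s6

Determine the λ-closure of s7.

Start with {s7}.
From s7 via λ: add s10.
From s10 via λ: add s2.
From s2 via λ: add s9.
From s9 via λ: add s0.
From s0 via λ: add s5.
From s5 via λ: add s12.
From s12 via λ: add s11.
No new states can be added; the closed set is {s0, s2, s5, s7, s9, s10, s11, s12}.

{s0, s2, s5, s7, s9, s10, s11, s12}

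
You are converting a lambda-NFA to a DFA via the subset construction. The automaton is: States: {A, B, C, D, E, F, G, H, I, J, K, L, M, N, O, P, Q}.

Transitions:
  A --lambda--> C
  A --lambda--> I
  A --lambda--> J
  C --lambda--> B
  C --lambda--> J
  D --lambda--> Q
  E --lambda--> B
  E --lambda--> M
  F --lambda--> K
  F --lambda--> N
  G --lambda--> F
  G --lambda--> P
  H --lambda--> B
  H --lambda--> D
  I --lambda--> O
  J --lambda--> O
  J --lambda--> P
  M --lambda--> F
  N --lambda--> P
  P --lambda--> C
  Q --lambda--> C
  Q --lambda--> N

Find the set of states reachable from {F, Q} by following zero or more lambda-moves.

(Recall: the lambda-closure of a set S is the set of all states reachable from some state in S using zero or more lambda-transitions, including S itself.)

Start with {F, Q}.
From F via lambda: add K, N.
From Q via lambda: add C.
From C via lambda: add B, J.
From N via lambda: add P.
From J via lambda: add O.
No new states can be added; the closed set is {B, C, F, J, K, N, O, P, Q}.

{B, C, F, J, K, N, O, P, Q}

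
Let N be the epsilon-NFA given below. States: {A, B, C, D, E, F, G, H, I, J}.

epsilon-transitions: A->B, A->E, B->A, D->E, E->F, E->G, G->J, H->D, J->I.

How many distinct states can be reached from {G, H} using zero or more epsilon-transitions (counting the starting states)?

Start with {G, H}.
From G via epsilon: add J.
From H via epsilon: add D.
From D via epsilon: add E.
From J via epsilon: add I.
From E via epsilon: add F.
epsilon-closure = {D, E, F, G, H, I, J}, which has 7 states.

7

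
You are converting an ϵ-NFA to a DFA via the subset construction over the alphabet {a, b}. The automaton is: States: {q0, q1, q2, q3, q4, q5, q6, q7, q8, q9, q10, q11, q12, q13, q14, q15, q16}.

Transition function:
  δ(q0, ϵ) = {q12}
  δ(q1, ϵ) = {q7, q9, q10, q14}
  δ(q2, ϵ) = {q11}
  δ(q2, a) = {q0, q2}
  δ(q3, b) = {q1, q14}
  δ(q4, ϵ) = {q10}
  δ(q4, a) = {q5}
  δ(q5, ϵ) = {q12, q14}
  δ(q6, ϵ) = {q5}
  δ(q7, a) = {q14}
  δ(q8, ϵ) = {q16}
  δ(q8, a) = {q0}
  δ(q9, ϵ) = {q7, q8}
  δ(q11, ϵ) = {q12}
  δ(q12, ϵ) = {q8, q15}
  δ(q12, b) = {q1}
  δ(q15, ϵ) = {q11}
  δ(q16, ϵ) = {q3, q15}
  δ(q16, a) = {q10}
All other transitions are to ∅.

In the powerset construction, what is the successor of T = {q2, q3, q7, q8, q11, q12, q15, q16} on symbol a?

{q0, q2, q3, q8, q10, q11, q12, q14, q15, q16}

q2 on a → {q0, q2}.
q7 on a → {q14}.
q8 on a → {q0}.
q16 on a → {q10}.
No a-transition from q3, q11, q12, q15.
Union after reading a: {q0, q2, q10, q14}.
Now take the ϵ-closure:
From q0 via ϵ: add q12.
From q2 via ϵ: add q11.
From q12 via ϵ: add q8, q15.
From q8 via ϵ: add q16.
From q16 via ϵ: add q3.
No new states can be added; the closed set is {q0, q2, q3, q8, q10, q11, q12, q14, q15, q16}.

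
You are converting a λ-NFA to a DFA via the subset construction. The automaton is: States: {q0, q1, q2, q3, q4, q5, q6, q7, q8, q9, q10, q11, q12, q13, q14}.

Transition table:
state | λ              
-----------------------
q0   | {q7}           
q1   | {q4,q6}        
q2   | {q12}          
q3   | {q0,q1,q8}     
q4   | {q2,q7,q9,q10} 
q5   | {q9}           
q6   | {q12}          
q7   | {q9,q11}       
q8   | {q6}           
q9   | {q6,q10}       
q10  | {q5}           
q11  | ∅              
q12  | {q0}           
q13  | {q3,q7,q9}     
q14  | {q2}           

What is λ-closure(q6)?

{q0, q5, q6, q7, q9, q10, q11, q12}

Start with {q6}.
From q6 via λ: add q12.
From q12 via λ: add q0.
From q0 via λ: add q7.
From q7 via λ: add q9, q11.
From q9 via λ: add q10.
From q10 via λ: add q5.
No new states can be added; the closed set is {q0, q5, q6, q7, q9, q10, q11, q12}.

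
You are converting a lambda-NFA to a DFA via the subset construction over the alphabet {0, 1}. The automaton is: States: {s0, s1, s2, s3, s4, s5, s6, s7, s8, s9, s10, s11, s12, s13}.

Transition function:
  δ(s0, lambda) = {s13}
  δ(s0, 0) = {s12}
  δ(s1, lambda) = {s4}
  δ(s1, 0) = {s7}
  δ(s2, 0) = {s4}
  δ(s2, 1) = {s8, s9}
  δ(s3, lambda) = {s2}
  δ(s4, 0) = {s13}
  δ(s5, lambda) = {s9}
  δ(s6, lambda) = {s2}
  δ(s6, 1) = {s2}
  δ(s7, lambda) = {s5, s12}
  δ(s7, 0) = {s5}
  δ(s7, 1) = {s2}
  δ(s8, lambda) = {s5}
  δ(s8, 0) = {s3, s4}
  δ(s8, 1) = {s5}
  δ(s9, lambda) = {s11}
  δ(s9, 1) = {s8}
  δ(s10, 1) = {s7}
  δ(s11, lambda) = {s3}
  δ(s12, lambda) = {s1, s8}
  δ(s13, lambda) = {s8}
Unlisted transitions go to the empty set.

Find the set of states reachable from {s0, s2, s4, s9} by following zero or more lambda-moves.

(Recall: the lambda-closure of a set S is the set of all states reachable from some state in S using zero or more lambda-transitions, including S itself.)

{s0, s2, s3, s4, s5, s8, s9, s11, s13}

Start with {s0, s2, s4, s9}.
From s0 via lambda: add s13.
From s9 via lambda: add s11.
From s11 via lambda: add s3.
From s13 via lambda: add s8.
From s8 via lambda: add s5.
No new states can be added; the closed set is {s0, s2, s3, s4, s5, s8, s9, s11, s13}.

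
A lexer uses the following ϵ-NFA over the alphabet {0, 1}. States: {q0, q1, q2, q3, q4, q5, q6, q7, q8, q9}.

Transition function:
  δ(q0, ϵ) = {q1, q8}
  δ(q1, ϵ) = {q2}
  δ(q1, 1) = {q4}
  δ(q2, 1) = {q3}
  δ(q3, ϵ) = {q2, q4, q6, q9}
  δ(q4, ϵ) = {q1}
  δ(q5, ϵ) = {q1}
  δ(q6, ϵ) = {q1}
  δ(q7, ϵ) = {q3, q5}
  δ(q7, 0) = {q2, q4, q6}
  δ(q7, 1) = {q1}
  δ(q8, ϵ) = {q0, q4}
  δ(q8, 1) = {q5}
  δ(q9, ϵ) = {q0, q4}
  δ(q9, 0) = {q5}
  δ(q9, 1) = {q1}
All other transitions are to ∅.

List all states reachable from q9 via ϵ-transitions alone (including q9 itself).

{q0, q1, q2, q4, q8, q9}

Start with {q9}.
From q9 via ϵ: add q0, q4.
From q0 via ϵ: add q1, q8.
From q1 via ϵ: add q2.
No new states can be added; the closed set is {q0, q1, q2, q4, q8, q9}.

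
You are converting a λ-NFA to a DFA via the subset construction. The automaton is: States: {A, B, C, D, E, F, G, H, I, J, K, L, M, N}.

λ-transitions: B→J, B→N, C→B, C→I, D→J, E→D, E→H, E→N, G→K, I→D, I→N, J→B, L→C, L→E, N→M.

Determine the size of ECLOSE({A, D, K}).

7

Start with {A, D, K}.
From D via λ: add J.
From J via λ: add B.
From B via λ: add N.
From N via λ: add M.
λ-closure = {A, B, D, J, K, M, N}, which has 7 states.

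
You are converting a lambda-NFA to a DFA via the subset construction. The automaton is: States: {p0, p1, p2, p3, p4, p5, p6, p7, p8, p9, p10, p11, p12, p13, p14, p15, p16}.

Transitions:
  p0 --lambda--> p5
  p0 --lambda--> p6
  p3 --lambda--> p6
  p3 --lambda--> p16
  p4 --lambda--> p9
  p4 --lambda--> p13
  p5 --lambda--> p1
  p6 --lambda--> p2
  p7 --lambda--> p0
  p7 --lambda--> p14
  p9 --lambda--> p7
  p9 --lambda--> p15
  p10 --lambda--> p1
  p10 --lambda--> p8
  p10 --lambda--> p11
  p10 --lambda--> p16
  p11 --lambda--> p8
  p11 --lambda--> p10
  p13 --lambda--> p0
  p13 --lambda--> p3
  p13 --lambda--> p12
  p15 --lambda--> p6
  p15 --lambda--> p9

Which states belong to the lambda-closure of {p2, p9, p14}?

{p0, p1, p2, p5, p6, p7, p9, p14, p15}

Start with {p2, p9, p14}.
From p9 via lambda: add p7, p15.
From p7 via lambda: add p0.
From p15 via lambda: add p6.
From p0 via lambda: add p5.
From p5 via lambda: add p1.
No new states can be added; the closed set is {p0, p1, p2, p5, p6, p7, p9, p14, p15}.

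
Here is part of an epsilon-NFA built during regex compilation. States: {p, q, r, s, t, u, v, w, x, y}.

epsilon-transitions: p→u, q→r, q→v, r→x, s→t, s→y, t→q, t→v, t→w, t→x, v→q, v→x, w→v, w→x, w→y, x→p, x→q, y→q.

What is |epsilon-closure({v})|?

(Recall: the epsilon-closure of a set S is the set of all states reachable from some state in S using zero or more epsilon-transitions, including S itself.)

Start with {v}.
From v via epsilon: add q, x.
From q via epsilon: add r.
From x via epsilon: add p.
From p via epsilon: add u.
epsilon-closure = {p, q, r, u, v, x}, which has 6 states.

6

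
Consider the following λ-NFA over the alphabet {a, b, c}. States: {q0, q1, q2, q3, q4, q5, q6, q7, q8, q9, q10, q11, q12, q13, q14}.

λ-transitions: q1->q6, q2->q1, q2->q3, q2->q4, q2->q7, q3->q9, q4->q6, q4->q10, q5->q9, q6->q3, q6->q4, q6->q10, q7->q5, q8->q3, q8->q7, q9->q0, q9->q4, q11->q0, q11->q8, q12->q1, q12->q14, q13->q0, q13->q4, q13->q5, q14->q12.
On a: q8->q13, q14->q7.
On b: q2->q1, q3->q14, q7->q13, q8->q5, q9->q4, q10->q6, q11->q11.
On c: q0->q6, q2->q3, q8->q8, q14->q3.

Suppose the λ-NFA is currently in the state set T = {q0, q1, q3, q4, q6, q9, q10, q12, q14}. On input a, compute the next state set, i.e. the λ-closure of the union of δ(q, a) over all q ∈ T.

q14 on a → {q7}.
No a-transition from q0, q1, q3, q4, q6, q9, q10, q12.
Union after reading a: {q7}.
Now take the λ-closure:
From q7 via λ: add q5.
From q5 via λ: add q9.
From q9 via λ: add q0, q4.
From q4 via λ: add q6, q10.
From q6 via λ: add q3.
No new states can be added; the closed set is {q0, q3, q4, q5, q6, q7, q9, q10}.

{q0, q3, q4, q5, q6, q7, q9, q10}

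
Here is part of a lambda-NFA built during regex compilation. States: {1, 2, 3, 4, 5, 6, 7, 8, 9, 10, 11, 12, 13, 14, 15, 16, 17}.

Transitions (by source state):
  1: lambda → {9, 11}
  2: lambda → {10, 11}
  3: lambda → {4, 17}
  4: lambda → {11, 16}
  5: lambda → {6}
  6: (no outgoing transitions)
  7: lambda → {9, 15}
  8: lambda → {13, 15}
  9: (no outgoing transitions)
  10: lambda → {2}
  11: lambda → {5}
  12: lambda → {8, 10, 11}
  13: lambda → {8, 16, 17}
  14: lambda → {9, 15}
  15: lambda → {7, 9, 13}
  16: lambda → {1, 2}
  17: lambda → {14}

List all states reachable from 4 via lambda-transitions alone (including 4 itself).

{1, 2, 4, 5, 6, 9, 10, 11, 16}

Start with {4}.
From 4 via lambda: add 11, 16.
From 11 via lambda: add 5.
From 16 via lambda: add 1, 2.
From 1 via lambda: add 9.
From 2 via lambda: add 10.
From 5 via lambda: add 6.
No new states can be added; the closed set is {1, 2, 4, 5, 6, 9, 10, 11, 16}.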